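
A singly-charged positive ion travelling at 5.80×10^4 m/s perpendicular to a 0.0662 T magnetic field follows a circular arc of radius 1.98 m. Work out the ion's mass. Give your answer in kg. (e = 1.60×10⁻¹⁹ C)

qvB = mv²/r ⇒ m = qBr/v.
m = (1×1.60×10^-19)(0.0662)(1.98) / (5.80×10^4) = 3.62×10^-25 kg.

m ≈ 3.62×10^-25 kg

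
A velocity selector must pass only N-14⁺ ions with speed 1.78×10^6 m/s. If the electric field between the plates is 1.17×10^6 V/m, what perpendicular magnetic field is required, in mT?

B ≈ 657 mT

qE = qvB ⇒ B = E/v = (1.17×10^6) / (1.78×10^6) = 0.657 T.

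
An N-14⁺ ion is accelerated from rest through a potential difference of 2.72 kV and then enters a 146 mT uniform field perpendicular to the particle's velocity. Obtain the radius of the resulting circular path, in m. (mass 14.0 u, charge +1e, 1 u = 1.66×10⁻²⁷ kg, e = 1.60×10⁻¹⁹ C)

r ≈ 0.193 m

The kinetic energy gained is K = qV = (1×1.60×10^-19)(2720) = 4.35×10^-16 J.
v = √(2K/m) = 1.94×10^5 m/s.
r = mv/(qB) = (2.32×10^-26)(1.94×10^5) / [(1×1.60×10^-19)(0.146)] = 0.193 m.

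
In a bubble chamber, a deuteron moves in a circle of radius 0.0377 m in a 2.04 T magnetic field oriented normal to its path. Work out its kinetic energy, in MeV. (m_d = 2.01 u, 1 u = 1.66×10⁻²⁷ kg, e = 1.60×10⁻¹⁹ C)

K ≈ 0.142 MeV

v = qBr/m = (1×1.60×10^-19)(2.04)(0.0377) / (3.34×10^-27) = 3.69×10^6 m/s.
K = ½mv² = 0.5·(3.34×10^-27)·(3.69×10^6)² = 2.27×10^-14 J = 0.142 MeV.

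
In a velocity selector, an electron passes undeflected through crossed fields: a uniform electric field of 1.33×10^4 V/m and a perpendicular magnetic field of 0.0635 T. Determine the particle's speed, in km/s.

v ≈ 209 km/s

For zero net force, qE = qvB, so v = E/B.
v = (1.33×10^4) / (0.0635) = 2.09×10^5 m/s.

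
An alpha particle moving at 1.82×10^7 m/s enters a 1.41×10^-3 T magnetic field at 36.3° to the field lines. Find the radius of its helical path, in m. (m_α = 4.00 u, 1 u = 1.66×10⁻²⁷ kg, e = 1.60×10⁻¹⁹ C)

r ≈ 159 m

Only the perpendicular component v⊥ = v sin36.3° = 1.08×10^7 m/s is bent by the field.
r = m v⊥ /(qB) = (6.64×10^-27)(1.08×10^7) / [(2×1.60×10^-19)(1.41×10^-3)] = 159 m.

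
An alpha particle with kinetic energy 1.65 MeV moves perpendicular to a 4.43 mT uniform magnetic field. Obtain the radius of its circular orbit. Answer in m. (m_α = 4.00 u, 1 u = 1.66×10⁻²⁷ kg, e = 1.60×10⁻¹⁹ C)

r ≈ 41.8 m

Convert the energy: K = 1.65 MeV = 2.64×10^-13 J.
v = √(2K/m) = √(2·2.64×10^-13/6.64×10^-27) = 8.92×10^6 m/s.
r = mv/(qB) = (6.64×10^-27)(8.92×10^6) / [(2×1.60×10^-19)(4.43×10^-3)] = 41.8 m.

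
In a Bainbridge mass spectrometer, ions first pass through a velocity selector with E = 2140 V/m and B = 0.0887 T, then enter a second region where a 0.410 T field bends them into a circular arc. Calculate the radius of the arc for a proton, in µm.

r ≈ 614 µm

The selector passes v = E/B = 2140/0.0887 = 2.41×10^4 m/s.
In the deflection region, r = mv/(qB₂) = (1.67×10^-27)(2.41×10^4) / [(1×1.60×10^-19)(0.410)] = 6.14×10^-4 m.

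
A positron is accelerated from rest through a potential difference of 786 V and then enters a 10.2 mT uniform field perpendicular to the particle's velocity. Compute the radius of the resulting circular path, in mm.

r ≈ 9.28 mm

The kinetic energy gained is K = qV = (1×1.60×10^-19)(786) = 1.26×10^-16 J.
v = √(2K/m) = 1.66×10^7 m/s.
r = mv/(qB) = (9.11×10^-31)(1.66×10^7) / [(1×1.60×10^-19)(0.0102)] = 9.28×10^-3 m.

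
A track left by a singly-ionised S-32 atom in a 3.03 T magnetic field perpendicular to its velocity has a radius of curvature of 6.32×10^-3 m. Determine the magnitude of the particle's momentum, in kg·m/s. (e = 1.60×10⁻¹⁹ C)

Since qvB = mv²/r, the momentum p = mv = qBr.
p = (1×1.60×10^-19)(3.03)(6.32×10^-3) = 3.06×10^-21 kg·m/s.

p ≈ 3.06×10^-21 kg·m/s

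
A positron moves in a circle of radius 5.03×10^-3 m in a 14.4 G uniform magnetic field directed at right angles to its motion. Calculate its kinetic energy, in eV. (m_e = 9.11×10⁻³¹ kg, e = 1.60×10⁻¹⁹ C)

K ≈ 4.61 eV

v = qBr/m = (1×1.60×10^-19)(1.44×10^-3)(5.03×10^-3) / (9.11×10^-31) = 1.27×10^6 m/s.
K = ½mv² = 0.5·(9.11×10^-31)·(1.27×10^6)² = 7.37×10^-19 J = 4.61 eV.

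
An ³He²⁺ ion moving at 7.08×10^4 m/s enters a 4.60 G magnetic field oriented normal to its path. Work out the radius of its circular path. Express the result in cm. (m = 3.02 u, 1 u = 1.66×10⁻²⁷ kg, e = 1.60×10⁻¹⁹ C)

The magnetic force provides the centripetal force: qvB = mv²/r, so r = mv/(qB).
r = (5.01×10^-27 kg)(7.08×10^4 m/s) / [(2×1.60×10^-19 C)(4.60×10^-4 T)] = 2.41 m.

r ≈ 241 cm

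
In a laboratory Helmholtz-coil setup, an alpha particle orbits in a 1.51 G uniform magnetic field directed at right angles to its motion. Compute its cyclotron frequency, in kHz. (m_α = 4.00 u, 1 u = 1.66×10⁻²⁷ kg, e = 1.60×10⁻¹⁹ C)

f ≈ 1.16 kHz

f = qB/(2πm) = (2×1.60×10^-19)(1.51×10^-4) / [2π(6.64×10^-27)] = 1160 Hz.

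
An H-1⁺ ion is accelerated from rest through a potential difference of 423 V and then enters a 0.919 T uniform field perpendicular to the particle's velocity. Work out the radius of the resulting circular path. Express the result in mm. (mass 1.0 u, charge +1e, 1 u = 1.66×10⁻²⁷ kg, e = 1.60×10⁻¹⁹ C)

r ≈ 3.22 mm

The kinetic energy gained is K = qV = (1×1.60×10^-19)(423) = 6.77×10^-17 J.
v = √(2K/m) = 2.86×10^5 m/s.
r = mv/(qB) = (1.66×10^-27)(2.86×10^5) / [(1×1.60×10^-19)(0.919)] = 3.22×10^-3 m.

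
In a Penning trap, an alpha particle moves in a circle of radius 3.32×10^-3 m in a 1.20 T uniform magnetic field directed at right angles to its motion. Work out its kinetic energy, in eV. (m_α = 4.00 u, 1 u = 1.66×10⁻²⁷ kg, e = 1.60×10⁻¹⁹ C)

K ≈ 765 eV

v = qBr/m = (2×1.60×10^-19)(1.20)(3.32×10^-3) / (6.64×10^-27) = 1.92×10^5 m/s.
K = ½mv² = 0.5·(6.64×10^-27)·(1.92×10^5)² = 1.22×10^-16 J = 765 eV.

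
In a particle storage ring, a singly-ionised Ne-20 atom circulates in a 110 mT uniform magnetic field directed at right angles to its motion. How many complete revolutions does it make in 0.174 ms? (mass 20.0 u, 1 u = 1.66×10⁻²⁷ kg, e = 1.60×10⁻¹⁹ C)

T = 2πm/(qB) = 2π(3.32×10^-26) / [(1×1.60×10^-19)(0.110)] = 1.1852×10^-5 s.
N = t/T = 1.74×10^-4 / 1.1852×10^-5 ≈ 14.68, so 14 complete revolutions.

N = 14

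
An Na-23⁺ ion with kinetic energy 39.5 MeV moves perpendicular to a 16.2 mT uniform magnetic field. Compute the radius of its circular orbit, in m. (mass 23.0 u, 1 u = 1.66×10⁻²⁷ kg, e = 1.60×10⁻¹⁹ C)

Convert the energy: K = 39.5 MeV = 6.32×10^-12 J.
v = √(2K/m) = √(2·6.32×10^-12/3.82×10^-26) = 1.82×10^7 m/s.
r = mv/(qB) = (3.82×10^-26)(1.82×10^7) / [(1×1.60×10^-19)(0.0162)] = 268 m.

r ≈ 268 m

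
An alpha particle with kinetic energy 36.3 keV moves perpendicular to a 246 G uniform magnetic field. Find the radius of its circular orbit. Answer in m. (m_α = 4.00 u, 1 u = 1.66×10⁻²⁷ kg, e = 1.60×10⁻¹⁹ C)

r ≈ 1.12 m

Convert the energy: K = 36.3 keV = 5.81×10^-15 J.
v = √(2K/m) = √(2·5.81×10^-15/6.64×10^-27) = 1.32×10^6 m/s.
r = mv/(qB) = (6.64×10^-27)(1.32×10^6) / [(2×1.60×10^-19)(0.0246)] = 1.12 m.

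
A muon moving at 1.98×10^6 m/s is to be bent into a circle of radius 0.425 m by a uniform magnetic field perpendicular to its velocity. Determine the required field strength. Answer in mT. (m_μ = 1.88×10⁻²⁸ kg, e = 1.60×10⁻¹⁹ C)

B ≈ 5.47 mT

qvB = mv²/r gives B = mv/(qr).
B = (1.88×10^-28)(1.98×10^6) / [(1×1.60×10^-19)(0.425)] = 5.47×10^-3 T.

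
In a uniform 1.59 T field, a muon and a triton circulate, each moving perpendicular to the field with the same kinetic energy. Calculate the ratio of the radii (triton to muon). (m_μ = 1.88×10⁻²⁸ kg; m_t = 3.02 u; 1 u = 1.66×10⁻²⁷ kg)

ratio ≈ 5.16

r = √(2mK)/(qB) ⇒ at equal K, r ∝ √m/q.
r_{triton}/r_{muon} = 5.16.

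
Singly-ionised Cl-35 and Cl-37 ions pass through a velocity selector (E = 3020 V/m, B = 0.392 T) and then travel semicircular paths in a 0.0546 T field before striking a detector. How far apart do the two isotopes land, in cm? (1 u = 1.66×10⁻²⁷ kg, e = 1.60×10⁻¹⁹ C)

Δd ≈ 0.586 cm

Both emerge at v = E/B₁ = 7700 m/s.
r = mv/(qB₂), so r₁ = 0.05124 m and r₂ = 0.05416 m, giving Δr = 2.93×10^-3 m.
After a semicircle each ion lands a diameter 2r from the entry slit, so the separation is 2Δr = 5.86×10^-3 m.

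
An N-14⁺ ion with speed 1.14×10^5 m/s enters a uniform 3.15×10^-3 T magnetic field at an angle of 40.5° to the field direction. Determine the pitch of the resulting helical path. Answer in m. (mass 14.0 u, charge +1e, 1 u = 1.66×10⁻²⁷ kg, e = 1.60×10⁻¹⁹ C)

pitch ≈ 25.1 m

The velocity component along B is v∥ = v cos40.5° = 8.67×10^4 m/s.
The cyclotron period T = 2πm/(qB) = 2.90×10^-4 s is set by m, q, B alone.
Pitch = v∥·T = (8.67×10^4)(2.90×10^-4) = 25.1 m.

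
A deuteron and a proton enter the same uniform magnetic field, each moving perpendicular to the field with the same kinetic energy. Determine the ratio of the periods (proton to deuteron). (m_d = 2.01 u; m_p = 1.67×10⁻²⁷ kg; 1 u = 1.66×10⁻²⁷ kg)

T = 2πm/(qB) is independent of speed, so T₂/T₁ = (m₂/q₂)/(m₁/q₁).
T_{proton}/T_{deuteron} = (1.67×10^-27/1e) / (3.34×10^-27/1e) = 0.501.

ratio ≈ 0.501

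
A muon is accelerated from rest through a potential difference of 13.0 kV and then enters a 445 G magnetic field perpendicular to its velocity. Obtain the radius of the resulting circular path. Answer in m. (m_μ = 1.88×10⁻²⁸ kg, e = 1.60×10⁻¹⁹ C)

r ≈ 0.124 m

The kinetic energy gained is K = qV = (1×1.60×10^-19)(1.30×10^4) = 2.08×10^-15 J.
v = √(2K/m) = 4.70×10^6 m/s.
r = mv/(qB) = (1.88×10^-28)(4.70×10^6) / [(1×1.60×10^-19)(0.0445)] = 0.124 m.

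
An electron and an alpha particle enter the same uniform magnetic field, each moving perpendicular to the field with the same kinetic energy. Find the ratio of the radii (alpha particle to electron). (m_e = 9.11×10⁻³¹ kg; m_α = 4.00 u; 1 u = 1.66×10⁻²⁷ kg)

ratio ≈ 42.7

r = √(2mK)/(qB) ⇒ at equal K, r ∝ √m/q.
r_{alpha particle}/r_{electron} = 42.7.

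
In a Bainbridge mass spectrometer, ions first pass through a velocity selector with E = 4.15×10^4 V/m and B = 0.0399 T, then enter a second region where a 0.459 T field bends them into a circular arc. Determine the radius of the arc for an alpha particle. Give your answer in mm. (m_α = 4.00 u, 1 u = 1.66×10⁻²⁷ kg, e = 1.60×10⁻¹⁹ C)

r ≈ 47.0 mm

The selector passes v = E/B = 4.15×10^4/0.0399 = 1.04×10^6 m/s.
In the deflection region, r = mv/(qB₂) = (6.64×10^-27)(1.04×10^6) / [(2×1.60×10^-19)(0.459)] = 0.0470 m.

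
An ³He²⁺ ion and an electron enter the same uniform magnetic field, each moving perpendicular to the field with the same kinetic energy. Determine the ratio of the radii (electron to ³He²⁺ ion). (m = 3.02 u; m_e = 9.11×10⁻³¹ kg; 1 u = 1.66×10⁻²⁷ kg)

r = √(2mK)/(qB) ⇒ at equal K, r ∝ √m/q.
r_{electron}/r_{³He²⁺ ion} = 0.0270.

ratio ≈ 0.0270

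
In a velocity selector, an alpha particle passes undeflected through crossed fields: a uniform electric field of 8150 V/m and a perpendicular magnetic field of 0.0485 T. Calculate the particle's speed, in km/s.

For zero net force, qE = qvB, so v = E/B.
v = (8150) / (0.0485) = 1.68×10^5 m/s.

v ≈ 168 km/s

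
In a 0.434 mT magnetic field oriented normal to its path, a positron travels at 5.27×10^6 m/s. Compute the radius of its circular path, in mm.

r ≈ 69.1 mm

The magnetic force provides the centripetal force: qvB = mv²/r, so r = mv/(qB).
r = (9.11×10^-31 kg)(5.27×10^6 m/s) / [(1×1.60×10^-19 C)(4.34×10^-4 T)] = 0.0691 m.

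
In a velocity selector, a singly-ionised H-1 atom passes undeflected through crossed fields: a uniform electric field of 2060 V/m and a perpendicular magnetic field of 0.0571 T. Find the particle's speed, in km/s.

For zero net force, qE = qvB, so v = E/B.
v = (2060) / (0.0571) = 3.61×10^4 m/s.

v ≈ 36.1 km/s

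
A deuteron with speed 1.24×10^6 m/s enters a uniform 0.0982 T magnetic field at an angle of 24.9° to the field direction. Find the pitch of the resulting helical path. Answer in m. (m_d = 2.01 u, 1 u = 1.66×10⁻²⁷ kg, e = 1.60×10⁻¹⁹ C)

pitch ≈ 1.50 m

The velocity component along B is v∥ = v cos24.9° = 1.12×10^6 m/s.
The cyclotron period T = 2πm/(qB) = 1.33×10^-6 s is set by m, q, B alone.
Pitch = v∥·T = (1.12×10^6)(1.33×10^-6) = 1.50 m.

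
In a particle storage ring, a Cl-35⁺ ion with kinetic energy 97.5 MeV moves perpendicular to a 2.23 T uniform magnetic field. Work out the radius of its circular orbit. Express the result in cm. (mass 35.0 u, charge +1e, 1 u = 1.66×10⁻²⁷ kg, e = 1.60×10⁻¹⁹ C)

r ≈ 377 cm

Convert the energy: K = 97.5 MeV = 1.56×10^-11 J.
v = √(2K/m) = √(2·1.56×10^-11/5.81×10^-26) = 2.32×10^7 m/s.
r = mv/(qB) = (5.81×10^-26)(2.32×10^7) / [(1×1.60×10^-19)(2.23)] = 3.77 m.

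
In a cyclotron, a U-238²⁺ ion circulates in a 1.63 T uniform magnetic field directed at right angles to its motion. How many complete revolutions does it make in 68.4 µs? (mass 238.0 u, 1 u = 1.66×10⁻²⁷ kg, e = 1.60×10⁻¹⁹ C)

T = 2πm/(qB) = 2π(3.9508×10^-25) / [(2×1.60×10^-19)(1.63)] = 4.7591×10^-6 s.
N = t/T = 6.84×10^-5 / 4.7591×10^-6 ≈ 14.37, so 14 complete revolutions.

N = 14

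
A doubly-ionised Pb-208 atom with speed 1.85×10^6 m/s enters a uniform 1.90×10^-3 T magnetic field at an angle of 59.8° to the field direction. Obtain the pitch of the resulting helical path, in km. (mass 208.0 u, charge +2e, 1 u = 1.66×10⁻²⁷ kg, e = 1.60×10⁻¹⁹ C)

pitch ≈ 3.32 km

The velocity component along B is v∥ = v cos59.8° = 9.31×10^5 m/s.
The cyclotron period T = 2πm/(qB) = 3.57×10^-3 s is set by m, q, B alone.
Pitch = v∥·T = (9.31×10^5)(3.57×10^-3) = 3320 m.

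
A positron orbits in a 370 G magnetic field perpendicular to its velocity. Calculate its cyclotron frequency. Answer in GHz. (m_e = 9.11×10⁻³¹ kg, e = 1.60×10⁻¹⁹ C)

f ≈ 1.03 GHz

f = qB/(2πm) = (1×1.60×10^-19)(0.0370) / [2π(9.11×10^-31)] = 1.03×10^9 Hz.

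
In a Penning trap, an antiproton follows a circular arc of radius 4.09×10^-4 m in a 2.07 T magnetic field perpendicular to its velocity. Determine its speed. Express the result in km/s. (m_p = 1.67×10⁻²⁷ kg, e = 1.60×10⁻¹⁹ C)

v ≈ 81.1 km/s

From qvB = mv²/r, v = qBr/m.
v = (1×1.60×10^-19)(2.07)(4.09×10^-4) / (1.67×10^-27) = 8.11×10^4 m/s.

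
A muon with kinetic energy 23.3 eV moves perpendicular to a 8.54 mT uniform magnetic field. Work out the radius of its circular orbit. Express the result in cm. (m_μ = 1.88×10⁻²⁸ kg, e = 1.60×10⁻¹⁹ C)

Convert the energy: K = 23.3 eV = 3.73×10^-18 J.
v = √(2K/m) = √(2·3.73×10^-18/1.88×10^-28) = 1.99×10^5 m/s.
r = mv/(qB) = (1.88×10^-28)(1.99×10^5) / [(1×1.60×10^-19)(8.54×10^-3)] = 0.0274 m.

r ≈ 2.74 cm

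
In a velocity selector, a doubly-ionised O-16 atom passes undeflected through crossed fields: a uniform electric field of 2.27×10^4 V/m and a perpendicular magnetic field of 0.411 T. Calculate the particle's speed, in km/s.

For zero net force, qE = qvB, so v = E/B.
v = (2.27×10^4) / (0.411) = 5.52×10^4 m/s.

v ≈ 55.2 km/s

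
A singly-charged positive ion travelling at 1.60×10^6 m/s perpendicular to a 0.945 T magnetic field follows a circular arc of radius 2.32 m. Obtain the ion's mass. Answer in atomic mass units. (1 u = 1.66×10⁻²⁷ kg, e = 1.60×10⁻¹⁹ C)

qvB = mv²/r ⇒ m = qBr/v.
m = (1×1.60×10^-19)(0.945)(2.32) / (1.60×10^6) = 2.19×10^-25 kg = 132 u.

m ≈ 132 u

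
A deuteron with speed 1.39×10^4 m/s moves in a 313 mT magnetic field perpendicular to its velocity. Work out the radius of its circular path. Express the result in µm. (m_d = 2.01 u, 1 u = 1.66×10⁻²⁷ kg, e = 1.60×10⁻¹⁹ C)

The magnetic force provides the centripetal force: qvB = mv²/r, so r = mv/(qB).
r = (3.34×10^-27 kg)(1.39×10^4 m/s) / [(1×1.60×10^-19 C)(0.313 T)] = 9.26×10^-4 m.

r ≈ 926 µm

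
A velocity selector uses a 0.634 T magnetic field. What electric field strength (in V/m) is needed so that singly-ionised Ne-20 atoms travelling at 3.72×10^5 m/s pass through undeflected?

qE = qvB ⇒ E = vB = (3.72×10^5)(0.634) = 2.36×10^5 V/m.

E ≈ 2.36×10^5 V/m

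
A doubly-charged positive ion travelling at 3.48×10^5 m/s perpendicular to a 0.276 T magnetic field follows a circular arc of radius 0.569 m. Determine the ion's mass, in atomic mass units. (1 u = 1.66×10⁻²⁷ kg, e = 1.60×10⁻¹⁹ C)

qvB = mv²/r ⇒ m = qBr/v.
m = (2×1.60×10^-19)(0.276)(0.569) / (3.48×10^5) = 1.44×10^-25 kg = 87.0 u.

m ≈ 87.0 u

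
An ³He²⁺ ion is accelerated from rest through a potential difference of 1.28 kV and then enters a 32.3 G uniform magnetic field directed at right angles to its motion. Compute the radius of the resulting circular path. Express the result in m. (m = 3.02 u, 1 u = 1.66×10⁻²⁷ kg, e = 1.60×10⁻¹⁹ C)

r ≈ 1.96 m

The kinetic energy gained is K = qV = (2×1.60×10^-19)(1280) = 4.10×10^-16 J.
v = √(2K/m) = 4.04×10^5 m/s.
r = mv/(qB) = (5.01×10^-27)(4.04×10^5) / [(2×1.60×10^-19)(3.23×10^-3)] = 1.96 m.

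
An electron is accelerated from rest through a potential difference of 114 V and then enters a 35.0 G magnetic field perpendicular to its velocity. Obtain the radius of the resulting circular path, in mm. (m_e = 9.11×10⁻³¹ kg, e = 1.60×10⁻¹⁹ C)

r ≈ 10.3 mm

The kinetic energy gained is K = qV = (1×1.60×10^-19)(114) = 1.82×10^-17 J.
v = √(2K/m) = 6.33×10^6 m/s.
r = mv/(qB) = (9.11×10^-31)(6.33×10^6) / [(1×1.60×10^-19)(3.50×10^-3)] = 0.0103 m.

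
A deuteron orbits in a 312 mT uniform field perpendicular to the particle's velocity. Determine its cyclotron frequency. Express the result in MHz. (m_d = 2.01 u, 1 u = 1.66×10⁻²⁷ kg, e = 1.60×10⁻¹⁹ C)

f = qB/(2πm) = (1×1.60×10^-19)(0.312) / [2π(3.34×10^-27)] = 2.38×10^6 Hz.

f ≈ 2.38 MHz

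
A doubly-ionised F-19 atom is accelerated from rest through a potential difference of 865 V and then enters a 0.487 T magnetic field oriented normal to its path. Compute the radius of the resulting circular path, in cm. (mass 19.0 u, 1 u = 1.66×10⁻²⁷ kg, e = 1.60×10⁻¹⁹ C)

The kinetic energy gained is K = qV = (2×1.60×10^-19)(865) = 2.77×10^-16 J.
v = √(2K/m) = 1.32×10^5 m/s.
r = mv/(qB) = (3.15×10^-26)(1.32×10^5) / [(2×1.60×10^-19)(0.487)] = 0.0268 m.

r ≈ 2.68 cm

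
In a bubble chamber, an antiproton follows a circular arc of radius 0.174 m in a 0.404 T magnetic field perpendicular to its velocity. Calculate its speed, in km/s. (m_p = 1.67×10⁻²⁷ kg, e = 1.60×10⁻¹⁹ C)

From qvB = mv²/r, v = qBr/m.
v = (1×1.60×10^-19)(0.404)(0.174) / (1.67×10^-27) = 6.73×10^6 m/s.

v ≈ 6730 km/s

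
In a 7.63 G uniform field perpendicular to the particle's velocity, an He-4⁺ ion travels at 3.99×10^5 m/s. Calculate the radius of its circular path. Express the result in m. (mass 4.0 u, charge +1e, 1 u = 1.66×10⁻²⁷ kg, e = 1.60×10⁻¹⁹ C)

The magnetic force provides the centripetal force: qvB = mv²/r, so r = mv/(qB).
r = (6.64×10^-27 kg)(3.99×10^5 m/s) / [(1×1.60×10^-19 C)(7.63×10^-4 T)] = 21.7 m.

r ≈ 21.7 m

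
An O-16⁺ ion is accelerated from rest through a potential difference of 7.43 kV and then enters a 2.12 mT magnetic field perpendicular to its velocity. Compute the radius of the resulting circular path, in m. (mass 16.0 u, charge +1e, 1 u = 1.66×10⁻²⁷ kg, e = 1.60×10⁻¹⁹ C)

The kinetic energy gained is K = qV = (1×1.60×10^-19)(7430) = 1.19×10^-15 J.
v = √(2K/m) = 2.99×10^5 m/s.
r = mv/(qB) = (2.66×10^-26)(2.99×10^5) / [(1×1.60×10^-19)(2.12×10^-3)] = 23.4 m.

r ≈ 23.4 m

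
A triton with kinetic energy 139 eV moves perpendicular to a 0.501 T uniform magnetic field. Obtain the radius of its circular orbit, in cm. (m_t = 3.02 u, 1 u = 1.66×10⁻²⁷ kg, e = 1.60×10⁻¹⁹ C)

r ≈ 0.589 cm

Convert the energy: K = 139 eV = 2.22×10^-17 J.
v = √(2K/m) = √(2·2.22×10^-17/5.01×10^-27) = 9.42×10^4 m/s.
r = mv/(qB) = (5.01×10^-27)(9.42×10^4) / [(1×1.60×10^-19)(0.501)] = 5.89×10^-3 m.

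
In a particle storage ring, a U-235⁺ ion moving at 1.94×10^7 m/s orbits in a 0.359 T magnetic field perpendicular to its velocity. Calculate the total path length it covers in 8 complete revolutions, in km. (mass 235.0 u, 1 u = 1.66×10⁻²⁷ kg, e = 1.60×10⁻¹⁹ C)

r = mv/(qB) = 132 m, so one revolution covers 2πr = 828 m.
In 8 revolutions: L = 8·2πr = 6620 m.

L ≈ 6.62 km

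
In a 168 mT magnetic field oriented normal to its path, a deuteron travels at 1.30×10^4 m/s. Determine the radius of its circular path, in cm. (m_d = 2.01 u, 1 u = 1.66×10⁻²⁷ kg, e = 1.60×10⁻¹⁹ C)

The magnetic force provides the centripetal force: qvB = mv²/r, so r = mv/(qB).
r = (3.34×10^-27 kg)(1.30×10^4 m/s) / [(1×1.60×10^-19 C)(0.168 T)] = 1.61×10^-3 m.

r ≈ 0.161 cm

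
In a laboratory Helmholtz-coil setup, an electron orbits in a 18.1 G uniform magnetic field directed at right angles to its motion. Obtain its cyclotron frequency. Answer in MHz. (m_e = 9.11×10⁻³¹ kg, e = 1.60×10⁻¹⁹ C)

f = qB/(2πm) = (1×1.60×10^-19)(1.81×10^-3) / [2π(9.11×10^-31)] = 5.06×10^7 Hz.

f ≈ 50.6 MHz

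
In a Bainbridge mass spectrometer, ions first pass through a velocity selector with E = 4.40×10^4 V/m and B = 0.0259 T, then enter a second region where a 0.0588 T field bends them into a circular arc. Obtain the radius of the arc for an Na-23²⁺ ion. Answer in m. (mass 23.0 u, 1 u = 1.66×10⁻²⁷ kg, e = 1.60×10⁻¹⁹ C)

r ≈ 3.45 m

The selector passes v = E/B = 4.40×10^4/0.0259 = 1.70×10^6 m/s.
In the deflection region, r = mv/(qB₂) = (3.82×10^-26)(1.70×10^6) / [(2×1.60×10^-19)(0.0588)] = 3.45 m.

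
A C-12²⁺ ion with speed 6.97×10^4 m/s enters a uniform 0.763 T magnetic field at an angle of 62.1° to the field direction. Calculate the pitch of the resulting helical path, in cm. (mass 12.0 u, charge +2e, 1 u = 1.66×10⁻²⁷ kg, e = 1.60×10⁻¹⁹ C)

The velocity component along B is v∥ = v cos62.1° = 3.26×10^4 m/s.
The cyclotron period T = 2πm/(qB) = 5.13×10^-7 s is set by m, q, B alone.
Pitch = v∥·T = (3.26×10^4)(5.13×10^-7) = 0.0167 m.

pitch ≈ 1.67 cm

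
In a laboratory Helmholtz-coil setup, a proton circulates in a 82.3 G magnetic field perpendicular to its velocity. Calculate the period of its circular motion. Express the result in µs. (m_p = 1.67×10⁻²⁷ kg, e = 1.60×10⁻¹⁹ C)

T ≈ 7.97 µs

The cyclotron period is independent of speed: T = 2πm/(qB).
T = 2π(1.67×10^-27) / [(1×1.60×10^-19)(8.23×10^-3)] = 7.97×10^-6 s.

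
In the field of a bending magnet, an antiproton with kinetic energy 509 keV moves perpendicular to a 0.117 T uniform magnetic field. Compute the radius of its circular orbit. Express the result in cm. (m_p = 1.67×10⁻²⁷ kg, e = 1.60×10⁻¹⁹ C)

r ≈ 88.1 cm

Convert the energy: K = 509 keV = 8.14×10^-14 J.
v = √(2K/m) = √(2·8.14×10^-14/1.67×10^-27) = 9.88×10^6 m/s.
r = mv/(qB) = (1.67×10^-27)(9.88×10^6) / [(1×1.60×10^-19)(0.117)] = 0.881 m.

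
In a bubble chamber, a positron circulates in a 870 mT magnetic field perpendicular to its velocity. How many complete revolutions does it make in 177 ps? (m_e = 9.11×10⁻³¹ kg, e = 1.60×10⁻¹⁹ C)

T = 2πm/(qB) = 2π(9.11×10^-31) / [(1×1.60×10^-19)(0.870)] = 4.1121×10^-11 s.
N = t/T = 1.77×10^-10 / 4.1121×10^-11 ≈ 4.30, so 4 complete revolutions.

N = 4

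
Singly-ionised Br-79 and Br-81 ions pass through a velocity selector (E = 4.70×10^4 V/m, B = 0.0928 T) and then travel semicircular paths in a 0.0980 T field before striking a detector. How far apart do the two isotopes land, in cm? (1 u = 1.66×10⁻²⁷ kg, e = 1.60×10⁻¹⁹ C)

Δd ≈ 21.4 cm

Both emerge at v = E/B₁ = 5.06×10^5 m/s.
r = mv/(qB₂), so r₁ = 4.236 m and r₂ = 4.343 m, giving Δr = 0.107 m.
After a semicircle each ion lands a diameter 2r from the entry slit, so the separation is 2Δr = 0.214 m.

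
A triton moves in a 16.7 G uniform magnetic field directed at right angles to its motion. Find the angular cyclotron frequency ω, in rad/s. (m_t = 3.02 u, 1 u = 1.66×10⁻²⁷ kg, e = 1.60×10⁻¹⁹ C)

ω = qB/m = (1×1.60×10^-19)(1.67×10^-3) / (5.01×10^-27) = 5.33×10^4 rad/s.

ω ≈ 5.33×10^4 rad/s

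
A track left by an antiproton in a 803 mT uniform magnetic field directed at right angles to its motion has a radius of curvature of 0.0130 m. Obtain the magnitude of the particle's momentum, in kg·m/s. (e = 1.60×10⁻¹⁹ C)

Since qvB = mv²/r, the momentum p = mv = qBr.
p = (1×1.60×10^-19)(0.803)(0.0130) = 1.67×10^-21 kg·m/s.

p ≈ 1.67×10^-21 kg·m/s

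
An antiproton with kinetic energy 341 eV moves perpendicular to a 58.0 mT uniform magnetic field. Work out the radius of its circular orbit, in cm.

Convert the energy: K = 341 eV = 5.46×10^-17 J.
v = √(2K/m) = √(2·5.46×10^-17/1.67×10^-27) = 2.56×10^5 m/s.
r = mv/(qB) = (1.67×10^-27)(2.56×10^5) / [(1×1.60×10^-19)(0.0580)] = 0.0460 m.

r ≈ 4.60 cm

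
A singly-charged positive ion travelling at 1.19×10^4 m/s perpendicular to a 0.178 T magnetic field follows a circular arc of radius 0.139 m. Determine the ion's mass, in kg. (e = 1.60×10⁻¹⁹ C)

m ≈ 3.33×10^-25 kg

qvB = mv²/r ⇒ m = qBr/v.
m = (1×1.60×10^-19)(0.178)(0.139) / (1.19×10^4) = 3.33×10^-25 kg.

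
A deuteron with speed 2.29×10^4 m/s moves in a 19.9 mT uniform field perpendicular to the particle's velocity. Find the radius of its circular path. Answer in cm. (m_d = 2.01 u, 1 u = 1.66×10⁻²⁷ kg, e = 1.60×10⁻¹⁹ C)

The magnetic force provides the centripetal force: qvB = mv²/r, so r = mv/(qB).
r = (3.34×10^-27 kg)(2.29×10^4 m/s) / [(1×1.60×10^-19 C)(0.0199 T)] = 0.0240 m.

r ≈ 2.40 cm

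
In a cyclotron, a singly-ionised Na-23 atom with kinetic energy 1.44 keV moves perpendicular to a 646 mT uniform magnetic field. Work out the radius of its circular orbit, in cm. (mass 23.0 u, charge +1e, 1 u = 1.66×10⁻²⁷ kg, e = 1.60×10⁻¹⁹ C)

Convert the energy: K = 1.44 keV = 2.30×10^-16 J.
v = √(2K/m) = √(2·2.30×10^-16/3.82×10^-26) = 1.10×10^5 m/s.
r = mv/(qB) = (3.82×10^-26)(1.10×10^5) / [(1×1.60×10^-19)(0.646)] = 0.0406 m.

r ≈ 4.06 cm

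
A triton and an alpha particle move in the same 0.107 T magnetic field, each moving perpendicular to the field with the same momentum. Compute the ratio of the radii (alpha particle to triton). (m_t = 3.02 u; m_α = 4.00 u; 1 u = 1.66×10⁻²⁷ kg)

ratio ≈ 0.500

r = p/(qB) ⇒ at equal p, r ∝ 1/q.
r_{alpha particle}/r_{triton} = 0.500.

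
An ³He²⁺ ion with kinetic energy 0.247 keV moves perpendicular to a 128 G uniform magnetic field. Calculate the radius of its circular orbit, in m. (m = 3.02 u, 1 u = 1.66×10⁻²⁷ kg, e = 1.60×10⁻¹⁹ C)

Convert the energy: K = 0.247 keV = 3.95×10^-17 J.
v = √(2K/m) = √(2·3.95×10^-17/5.01×10^-27) = 1.26×10^5 m/s.
r = mv/(qB) = (5.01×10^-27)(1.26×10^5) / [(2×1.60×10^-19)(0.0128)] = 0.154 m.

r ≈ 0.154 m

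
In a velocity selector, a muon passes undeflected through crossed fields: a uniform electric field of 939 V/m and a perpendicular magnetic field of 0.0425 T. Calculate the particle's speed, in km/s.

v ≈ 22.1 km/s

For zero net force, qE = qvB, so v = E/B.
v = (939) / (0.0425) = 2.21×10^4 m/s.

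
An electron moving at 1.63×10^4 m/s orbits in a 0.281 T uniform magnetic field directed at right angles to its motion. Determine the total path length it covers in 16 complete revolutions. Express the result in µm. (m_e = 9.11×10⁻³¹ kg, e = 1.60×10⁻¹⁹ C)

L ≈ 33.2 µm

r = mv/(qB) = 3.30×10^-7 m, so one revolution covers 2πr = 2.08×10^-6 m.
In 16 revolutions: L = 16·2πr = 3.32×10^-5 m.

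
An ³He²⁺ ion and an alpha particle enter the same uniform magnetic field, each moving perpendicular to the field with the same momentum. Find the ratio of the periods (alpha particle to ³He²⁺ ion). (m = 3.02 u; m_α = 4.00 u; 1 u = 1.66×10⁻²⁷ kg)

T = 2πm/(qB) is independent of speed, so T₂/T₁ = (m₂/q₂)/(m₁/q₁).
T_{alpha particle}/T_{³He²⁺ ion} = (6.64×10^-27/2e) / (5.01×10^-27/2e) = 1.32.

ratio ≈ 1.32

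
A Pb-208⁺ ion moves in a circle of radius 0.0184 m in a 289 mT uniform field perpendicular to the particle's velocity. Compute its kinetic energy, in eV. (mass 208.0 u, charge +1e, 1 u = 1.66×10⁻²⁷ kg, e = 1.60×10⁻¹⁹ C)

K ≈ 6.55 eV

v = qBr/m = (1×1.60×10^-19)(0.289)(0.0184) / (3.45×10^-25) = 2460 m/s.
K = ½mv² = 0.5·(3.45×10^-25)·(2460)² = 1.05×10^-18 J = 6.55 eV.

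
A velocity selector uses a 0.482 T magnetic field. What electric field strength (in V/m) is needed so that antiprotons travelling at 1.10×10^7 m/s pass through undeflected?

E ≈ 5.30×10^6 V/m

qE = qvB ⇒ E = vB = (1.10×10^7)(0.482) = 5.30×10^6 V/m.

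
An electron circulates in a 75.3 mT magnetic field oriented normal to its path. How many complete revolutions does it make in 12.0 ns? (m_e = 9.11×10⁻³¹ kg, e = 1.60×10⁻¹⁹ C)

T = 2πm/(qB) = 2π(9.11×10^-31) / [(1×1.60×10^-19)(0.0753)] = 4.7510×10^-10 s.
N = t/T = 1.20×10^-8 / 4.7510×10^-10 ≈ 25.26, so 25 complete revolutions.

N = 25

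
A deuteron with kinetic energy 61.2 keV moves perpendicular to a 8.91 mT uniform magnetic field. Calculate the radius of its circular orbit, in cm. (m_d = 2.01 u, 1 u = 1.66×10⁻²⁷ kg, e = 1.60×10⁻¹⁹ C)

Convert the energy: K = 61.2 keV = 9.79×10^-15 J.
v = √(2K/m) = √(2·9.79×10^-15/3.34×10^-27) = 2.42×10^6 m/s.
r = mv/(qB) = (3.34×10^-27)(2.42×10^6) / [(1×1.60×10^-19)(8.91×10^-3)] = 5.67 m.

r ≈ 567 cm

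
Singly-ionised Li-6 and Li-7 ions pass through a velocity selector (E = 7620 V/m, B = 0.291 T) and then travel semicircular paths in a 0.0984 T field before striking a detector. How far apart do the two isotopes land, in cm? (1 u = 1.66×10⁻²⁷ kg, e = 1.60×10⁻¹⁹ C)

Both emerge at v = E/B₁ = 2.62×10^4 m/s.
r = mv/(qB₂), so r₁ = 0.01657 m and r₂ = 0.01933 m, giving Δr = 2.76×10^-3 m.
After a semicircle each ion lands a diameter 2r from the entry slit, so the separation is 2Δr = 5.52×10^-3 m.

Δd ≈ 0.552 cm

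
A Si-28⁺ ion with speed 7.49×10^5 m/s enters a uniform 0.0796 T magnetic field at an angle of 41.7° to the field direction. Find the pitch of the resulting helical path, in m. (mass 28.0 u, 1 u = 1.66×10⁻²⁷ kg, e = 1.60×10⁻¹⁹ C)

pitch ≈ 12.8 m

The velocity component along B is v∥ = v cos41.7° = 5.59×10^5 m/s.
The cyclotron period T = 2πm/(qB) = 2.29×10^-5 s is set by m, q, B alone.
Pitch = v∥·T = (5.59×10^5)(2.29×10^-5) = 12.8 m.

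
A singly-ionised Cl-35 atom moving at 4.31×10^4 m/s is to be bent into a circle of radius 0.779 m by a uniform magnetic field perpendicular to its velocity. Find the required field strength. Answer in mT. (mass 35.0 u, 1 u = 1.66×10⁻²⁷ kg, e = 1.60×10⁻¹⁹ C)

B ≈ 20.1 mT

qvB = mv²/r gives B = mv/(qr).
B = (5.81×10^-26)(4.31×10^4) / [(1×1.60×10^-19)(0.779)] = 0.0201 T.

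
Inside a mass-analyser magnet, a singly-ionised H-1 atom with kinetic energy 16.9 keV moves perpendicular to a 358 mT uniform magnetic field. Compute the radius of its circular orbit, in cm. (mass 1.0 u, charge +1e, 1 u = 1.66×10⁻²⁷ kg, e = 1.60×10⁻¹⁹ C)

Convert the energy: K = 16.9 keV = 2.70×10^-15 J.
v = √(2K/m) = √(2·2.70×10^-15/1.66×10^-27) = 1.80×10^6 m/s.
r = mv/(qB) = (1.66×10^-27)(1.80×10^6) / [(1×1.60×10^-19)(0.358)] = 0.0523 m.

r ≈ 5.23 cm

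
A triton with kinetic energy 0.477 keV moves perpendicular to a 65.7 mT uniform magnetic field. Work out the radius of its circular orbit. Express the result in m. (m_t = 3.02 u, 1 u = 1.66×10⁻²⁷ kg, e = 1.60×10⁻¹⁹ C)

Convert the energy: K = 0.477 keV = 7.63×10^-17 J.
v = √(2K/m) = √(2·7.63×10^-17/5.01×10^-27) = 1.74×10^5 m/s.
r = mv/(qB) = (5.01×10^-27)(1.74×10^5) / [(1×1.60×10^-19)(0.0657)] = 0.0832 m.

r ≈ 0.0832 m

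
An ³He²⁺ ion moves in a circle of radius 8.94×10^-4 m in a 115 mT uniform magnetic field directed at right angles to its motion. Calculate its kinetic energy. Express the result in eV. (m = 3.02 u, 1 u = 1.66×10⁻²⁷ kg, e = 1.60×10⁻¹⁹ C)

v = qBr/m = (2×1.60×10^-19)(0.115)(8.94×10^-4) / (5.01×10^-27) = 6560 m/s.
K = ½mv² = 0.5·(5.01×10^-27)·(6560)² = 1.08×10^-19 J = 0.675 eV.

K ≈ 0.675 eV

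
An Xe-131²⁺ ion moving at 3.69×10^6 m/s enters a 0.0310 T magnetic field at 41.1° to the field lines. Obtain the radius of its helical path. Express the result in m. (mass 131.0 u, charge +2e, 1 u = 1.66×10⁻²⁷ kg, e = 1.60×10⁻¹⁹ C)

Only the perpendicular component v⊥ = v sin41.1° = 2.43×10^6 m/s is bent by the field.
r = m v⊥ /(qB) = (2.17×10^-25)(2.43×10^6) / [(2×1.60×10^-19)(0.0310)] = 53.2 m.

r ≈ 53.2 m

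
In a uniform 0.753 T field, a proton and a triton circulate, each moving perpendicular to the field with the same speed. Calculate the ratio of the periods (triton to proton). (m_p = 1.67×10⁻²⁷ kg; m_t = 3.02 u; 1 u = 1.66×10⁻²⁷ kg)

T = 2πm/(qB) is independent of speed, so T₂/T₁ = (m₂/q₂)/(m₁/q₁).
T_{triton}/T_{proton} = (5.01×10^-27/1e) / (1.67×10^-27/1e) = 3.00.

ratio ≈ 3.00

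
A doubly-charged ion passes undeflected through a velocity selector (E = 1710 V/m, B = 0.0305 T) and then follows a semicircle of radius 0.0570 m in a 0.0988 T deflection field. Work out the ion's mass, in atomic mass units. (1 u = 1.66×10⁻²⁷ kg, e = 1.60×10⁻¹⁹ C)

m ≈ 19.4 u

v = E/B₁ = 5.61×10^4 m/s.
From r = mv/(qB₂), m = qB₂r/v = (2×1.60×10^-19)(0.0988)(0.0570) / (5.61×10^4) = 3.21×10^-26 kg.
In atomic mass units: m = 3.21×10^-26 / 1.66×10^-27 = 19.4 u.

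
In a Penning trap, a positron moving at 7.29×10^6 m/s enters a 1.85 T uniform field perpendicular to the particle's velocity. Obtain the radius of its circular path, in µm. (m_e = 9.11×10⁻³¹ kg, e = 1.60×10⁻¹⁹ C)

r ≈ 22.4 µm

The magnetic force provides the centripetal force: qvB = mv²/r, so r = mv/(qB).
r = (9.11×10^-31 kg)(7.29×10^6 m/s) / [(1×1.60×10^-19 C)(1.85 T)] = 2.24×10^-5 m.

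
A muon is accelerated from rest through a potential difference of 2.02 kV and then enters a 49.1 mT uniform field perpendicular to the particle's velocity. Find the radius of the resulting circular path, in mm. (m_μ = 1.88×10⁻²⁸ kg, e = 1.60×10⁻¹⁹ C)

The kinetic energy gained is K = qV = (1×1.60×10^-19)(2020) = 3.23×10^-16 J.
v = √(2K/m) = 1.85×10^6 m/s.
r = mv/(qB) = (1.88×10^-28)(1.85×10^6) / [(1×1.60×10^-19)(0.0491)] = 0.0444 m.

r ≈ 44.4 mm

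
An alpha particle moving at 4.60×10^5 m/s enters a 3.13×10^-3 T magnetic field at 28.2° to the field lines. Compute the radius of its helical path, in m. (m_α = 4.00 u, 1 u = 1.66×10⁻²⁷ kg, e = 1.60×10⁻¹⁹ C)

Only the perpendicular component v⊥ = v sin28.2° = 2.17×10^5 m/s is bent by the field.
r = m v⊥ /(qB) = (6.64×10^-27)(2.17×10^5) / [(2×1.60×10^-19)(3.13×10^-3)] = 1.44 m.

r ≈ 1.44 m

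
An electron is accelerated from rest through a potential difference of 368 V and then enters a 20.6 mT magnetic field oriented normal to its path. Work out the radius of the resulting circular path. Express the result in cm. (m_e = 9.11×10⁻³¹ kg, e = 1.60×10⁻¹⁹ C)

The kinetic energy gained is K = qV = (1×1.60×10^-19)(368) = 5.89×10^-17 J.
v = √(2K/m) = 1.14×10^7 m/s.
r = mv/(qB) = (9.11×10^-31)(1.14×10^7) / [(1×1.60×10^-19)(0.0206)] = 3.14×10^-3 m.

r ≈ 0.314 cm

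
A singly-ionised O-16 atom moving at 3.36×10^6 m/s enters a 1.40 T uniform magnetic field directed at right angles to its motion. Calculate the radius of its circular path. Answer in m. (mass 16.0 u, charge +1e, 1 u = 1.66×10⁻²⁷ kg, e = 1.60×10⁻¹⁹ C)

The magnetic force provides the centripetal force: qvB = mv²/r, so r = mv/(qB).
r = (2.66×10^-26 kg)(3.36×10^6 m/s) / [(1×1.60×10^-19 C)(1.40 T)] = 0.398 m.

r ≈ 0.398 m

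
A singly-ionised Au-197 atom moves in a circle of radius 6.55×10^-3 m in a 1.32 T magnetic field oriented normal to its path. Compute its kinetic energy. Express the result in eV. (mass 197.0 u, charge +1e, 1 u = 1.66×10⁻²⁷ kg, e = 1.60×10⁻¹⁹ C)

K ≈ 18.3 eV

v = qBr/m = (1×1.60×10^-19)(1.32)(6.55×10^-3) / (3.27×10^-25) = 4230 m/s.
K = ½mv² = 0.5·(3.27×10^-25)·(4230)² = 2.93×10^-18 J = 18.3 eV.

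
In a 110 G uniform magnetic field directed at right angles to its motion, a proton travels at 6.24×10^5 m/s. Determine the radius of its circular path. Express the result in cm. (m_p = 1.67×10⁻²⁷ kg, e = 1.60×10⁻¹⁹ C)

r ≈ 59.2 cm

The magnetic force provides the centripetal force: qvB = mv²/r, so r = mv/(qB).
r = (1.67×10^-27 kg)(6.24×10^5 m/s) / [(1×1.60×10^-19 C)(0.0110 T)] = 0.592 m.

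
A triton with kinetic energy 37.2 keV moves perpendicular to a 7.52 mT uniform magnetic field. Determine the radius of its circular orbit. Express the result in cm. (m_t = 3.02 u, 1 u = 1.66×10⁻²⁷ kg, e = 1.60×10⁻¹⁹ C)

r ≈ 642 cm

Convert the energy: K = 37.2 keV = 5.95×10^-15 J.
v = √(2K/m) = √(2·5.95×10^-15/5.01×10^-27) = 1.54×10^6 m/s.
r = mv/(qB) = (5.01×10^-27)(1.54×10^6) / [(1×1.60×10^-19)(7.52×10^-3)] = 6.42 m.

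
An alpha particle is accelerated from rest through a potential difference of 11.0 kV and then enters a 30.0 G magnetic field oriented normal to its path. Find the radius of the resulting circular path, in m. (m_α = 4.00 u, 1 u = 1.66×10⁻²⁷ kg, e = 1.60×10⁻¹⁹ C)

The kinetic energy gained is K = qV = (2×1.60×10^-19)(1.10×10^4) = 3.52×10^-15 J.
v = √(2K/m) = 1.03×10^6 m/s.
r = mv/(qB) = (6.64×10^-27)(1.03×10^6) / [(2×1.60×10^-19)(3.00×10^-3)] = 7.12 m.

r ≈ 7.12 m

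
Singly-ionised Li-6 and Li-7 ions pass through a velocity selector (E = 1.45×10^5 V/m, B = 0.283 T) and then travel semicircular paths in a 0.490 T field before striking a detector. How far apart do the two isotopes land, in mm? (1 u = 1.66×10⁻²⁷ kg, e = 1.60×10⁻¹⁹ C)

Both emerge at v = E/B₁ = 5.12×10^5 m/s.
r = mv/(qB₂), so r₁ = 0.0651 m and r₂ = 0.0759 m, giving Δr = 0.0108 m.
After a semicircle each ion lands a diameter 2r from the entry slit, so the separation is 2Δr = 0.0217 m.

Δd ≈ 21.7 mm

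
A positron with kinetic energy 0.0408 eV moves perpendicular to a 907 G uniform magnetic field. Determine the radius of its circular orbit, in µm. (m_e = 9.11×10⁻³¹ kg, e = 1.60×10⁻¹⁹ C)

r ≈ 7.52 µm

Convert the energy: K = 0.0408 eV = 6.53×10^-21 J.
v = √(2K/m) = √(2·6.53×10^-21/9.11×10^-31) = 1.20×10^5 m/s.
r = mv/(qB) = (9.11×10^-31)(1.20×10^5) / [(1×1.60×10^-19)(0.0907)] = 7.52×10^-6 m.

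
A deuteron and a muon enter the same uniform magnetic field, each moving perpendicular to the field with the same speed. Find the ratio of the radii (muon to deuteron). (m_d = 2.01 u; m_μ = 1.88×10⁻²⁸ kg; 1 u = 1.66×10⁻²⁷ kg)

ratio ≈ 0.0563

r = mv/(qB) ⇒ at equal v, r ∝ m/q.
r_{muon}/r_{deuteron} = 0.0563.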